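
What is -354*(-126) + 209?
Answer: 44813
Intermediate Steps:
-354*(-126) + 209 = 44604 + 209 = 44813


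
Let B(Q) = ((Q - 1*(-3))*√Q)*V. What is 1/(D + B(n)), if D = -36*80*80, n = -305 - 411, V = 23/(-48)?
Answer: -132710400/30624614128979 - 393576*I*√179/30624614128979 ≈ -4.3335e-6 - 1.7194e-7*I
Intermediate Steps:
V = -23/48 (V = 23*(-1/48) = -23/48 ≈ -0.47917)
n = -716
B(Q) = -23*√Q*(3 + Q)/48 (B(Q) = ((Q - 1*(-3))*√Q)*(-23/48) = ((Q + 3)*√Q)*(-23/48) = ((3 + Q)*√Q)*(-23/48) = (√Q*(3 + Q))*(-23/48) = -23*√Q*(3 + Q)/48)
D = -230400 (D = -2880*80 = -230400)
1/(D + B(n)) = 1/(-230400 + 23*√(-716)*(-3 - 1*(-716))/48) = 1/(-230400 + 23*(2*I*√179)*(-3 + 716)/48) = 1/(-230400 + (23/48)*(2*I*√179)*713) = 1/(-230400 + 16399*I*√179/24)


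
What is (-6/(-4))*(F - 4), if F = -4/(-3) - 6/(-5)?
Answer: -11/5 ≈ -2.2000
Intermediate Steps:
F = 38/15 (F = -4*(-⅓) - 6*(-⅕) = 4/3 + 6/5 = 38/15 ≈ 2.5333)
(-6/(-4))*(F - 4) = (-6/(-4))*(38/15 - 4) = -6*(-¼)*(-22/15) = (3/2)*(-22/15) = -11/5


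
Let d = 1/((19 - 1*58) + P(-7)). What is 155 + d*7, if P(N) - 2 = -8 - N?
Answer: 5883/38 ≈ 154.82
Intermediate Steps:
P(N) = -6 - N (P(N) = 2 + (-8 - N) = -6 - N)
d = -1/38 (d = 1/((19 - 1*58) + (-6 - 1*(-7))) = 1/((19 - 58) + (-6 + 7)) = 1/(-39 + 1) = 1/(-38) = -1/38 ≈ -0.026316)
155 + d*7 = 155 - 1/38*7 = 155 - 7/38 = 5883/38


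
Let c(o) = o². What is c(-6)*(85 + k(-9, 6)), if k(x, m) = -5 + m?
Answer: 3096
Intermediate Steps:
c(-6)*(85 + k(-9, 6)) = (-6)²*(85 + (-5 + 6)) = 36*(85 + 1) = 36*86 = 3096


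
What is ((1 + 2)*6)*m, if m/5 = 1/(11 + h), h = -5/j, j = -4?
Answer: 360/49 ≈ 7.3469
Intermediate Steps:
h = 5/4 (h = -5/(-4) = -5*(-¼) = 5/4 ≈ 1.2500)
m = 20/49 (m = 5/(11 + 5/4) = 5/(49/4) = 5*(4/49) = 20/49 ≈ 0.40816)
((1 + 2)*6)*m = ((1 + 2)*6)*(20/49) = (3*6)*(20/49) = 18*(20/49) = 360/49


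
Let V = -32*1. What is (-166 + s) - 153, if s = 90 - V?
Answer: -197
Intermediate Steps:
V = -32
s = 122 (s = 90 - 1*(-32) = 90 + 32 = 122)
(-166 + s) - 153 = (-166 + 122) - 153 = -44 - 153 = -197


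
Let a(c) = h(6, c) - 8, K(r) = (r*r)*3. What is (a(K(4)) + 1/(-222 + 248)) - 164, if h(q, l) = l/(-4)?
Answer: -4783/26 ≈ -183.96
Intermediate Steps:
h(q, l) = -l/4 (h(q, l) = l*(-1/4) = -l/4)
K(r) = 3*r**2 (K(r) = r**2*3 = 3*r**2)
a(c) = -8 - c/4 (a(c) = -c/4 - 8 = -8 - c/4)
(a(K(4)) + 1/(-222 + 248)) - 164 = ((-8 - 3*4**2/4) + 1/(-222 + 248)) - 164 = ((-8 - 3*16/4) + 1/26) - 164 = ((-8 - 1/4*48) + 1/26) - 164 = ((-8 - 12) + 1/26) - 164 = (-20 + 1/26) - 164 = -519/26 - 164 = -4783/26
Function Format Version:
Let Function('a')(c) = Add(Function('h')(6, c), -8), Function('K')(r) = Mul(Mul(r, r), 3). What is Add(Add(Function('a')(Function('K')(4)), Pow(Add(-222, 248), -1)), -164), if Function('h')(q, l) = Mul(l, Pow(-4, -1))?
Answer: Rational(-4783, 26) ≈ -183.96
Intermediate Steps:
Function('h')(q, l) = Mul(Rational(-1, 4), l) (Function('h')(q, l) = Mul(l, Rational(-1, 4)) = Mul(Rational(-1, 4), l))
Function('K')(r) = Mul(3, Pow(r, 2)) (Function('K')(r) = Mul(Pow(r, 2), 3) = Mul(3, Pow(r, 2)))
Function('a')(c) = Add(-8, Mul(Rational(-1, 4), c)) (Function('a')(c) = Add(Mul(Rational(-1, 4), c), -8) = Add(-8, Mul(Rational(-1, 4), c)))
Add(Add(Function('a')(Function('K')(4)), Pow(Add(-222, 248), -1)), -164) = Add(Add(Add(-8, Mul(Rational(-1, 4), Mul(3, Pow(4, 2)))), Pow(Add(-222, 248), -1)), -164) = Add(Add(Add(-8, Mul(Rational(-1, 4), Mul(3, 16))), Pow(26, -1)), -164) = Add(Add(Add(-8, Mul(Rational(-1, 4), 48)), Rational(1, 26)), -164) = Add(Add(Add(-8, -12), Rational(1, 26)), -164) = Add(Add(-20, Rational(1, 26)), -164) = Add(Rational(-519, 26), -164) = Rational(-4783, 26)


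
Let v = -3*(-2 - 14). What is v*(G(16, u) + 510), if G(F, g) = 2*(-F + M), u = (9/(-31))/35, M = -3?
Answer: 22656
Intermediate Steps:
v = 48 (v = -3*(-16) = 48)
u = -9/1085 (u = (9*(-1/31))*(1/35) = -9/31*1/35 = -9/1085 ≈ -0.0082949)
G(F, g) = -6 - 2*F (G(F, g) = 2*(-F - 3) = 2*(-3 - F) = -6 - 2*F)
v*(G(16, u) + 510) = 48*((-6 - 2*16) + 510) = 48*((-6 - 32) + 510) = 48*(-38 + 510) = 48*472 = 22656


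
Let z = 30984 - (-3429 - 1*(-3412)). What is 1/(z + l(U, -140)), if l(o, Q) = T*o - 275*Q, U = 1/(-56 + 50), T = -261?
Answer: 2/139089 ≈ 1.4379e-5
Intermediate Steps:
U = -⅙ (U = 1/(-6) = -⅙ ≈ -0.16667)
z = 31001 (z = 30984 - (-3429 + 3412) = 30984 - 1*(-17) = 30984 + 17 = 31001)
l(o, Q) = -275*Q - 261*o (l(o, Q) = -261*o - 275*Q = -275*Q - 261*o)
1/(z + l(U, -140)) = 1/(31001 + (-275*(-140) - 261*(-⅙))) = 1/(31001 + (38500 + 87/2)) = 1/(31001 + 77087/2) = 1/(139089/2) = 2/139089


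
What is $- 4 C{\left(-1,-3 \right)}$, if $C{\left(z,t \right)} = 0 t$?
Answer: $0$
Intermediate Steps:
$C{\left(z,t \right)} = 0$
$- 4 C{\left(-1,-3 \right)} = \left(-4\right) 0 = 0$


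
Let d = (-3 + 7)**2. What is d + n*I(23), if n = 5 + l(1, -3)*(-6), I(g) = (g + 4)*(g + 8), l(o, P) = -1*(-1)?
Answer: -821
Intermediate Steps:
l(o, P) = 1
I(g) = (4 + g)*(8 + g)
d = 16 (d = 4**2 = 16)
n = -1 (n = 5 + 1*(-6) = 5 - 6 = -1)
d + n*I(23) = 16 - (32 + 23**2 + 12*23) = 16 - (32 + 529 + 276) = 16 - 1*837 = 16 - 837 = -821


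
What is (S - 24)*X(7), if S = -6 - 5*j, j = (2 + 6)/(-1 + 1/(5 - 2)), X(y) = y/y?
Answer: 30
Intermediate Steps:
X(y) = 1
j = -12 (j = 8/(-1 + 1/3) = 8/(-1 + ⅓) = 8/(-⅔) = 8*(-3/2) = -12)
S = 54 (S = -6 - 5*(-12) = -6 + 60 = 54)
(S - 24)*X(7) = (54 - 24)*1 = 30*1 = 30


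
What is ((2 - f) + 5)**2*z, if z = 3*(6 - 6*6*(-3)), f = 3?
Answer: 5472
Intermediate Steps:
z = 342 (z = 3*(6 - 36*(-3)) = 3*(6 - 1*(-108)) = 3*(6 + 108) = 3*114 = 342)
((2 - f) + 5)**2*z = ((2 - 1*3) + 5)**2*342 = ((2 - 3) + 5)**2*342 = (-1 + 5)**2*342 = 4**2*342 = 16*342 = 5472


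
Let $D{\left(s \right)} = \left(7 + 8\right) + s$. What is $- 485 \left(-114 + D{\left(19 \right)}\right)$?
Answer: $38800$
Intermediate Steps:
$D{\left(s \right)} = 15 + s$
$- 485 \left(-114 + D{\left(19 \right)}\right) = - 485 \left(-114 + \left(15 + 19\right)\right) = - 485 \left(-114 + 34\right) = \left(-485\right) \left(-80\right) = 38800$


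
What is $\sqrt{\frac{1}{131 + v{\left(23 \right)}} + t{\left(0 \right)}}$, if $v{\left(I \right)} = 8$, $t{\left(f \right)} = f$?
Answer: $\frac{\sqrt{139}}{139} \approx 0.084819$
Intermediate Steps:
$\sqrt{\frac{1}{131 + v{\left(23 \right)}} + t{\left(0 \right)}} = \sqrt{\frac{1}{131 + 8} + 0} = \sqrt{\frac{1}{139} + 0} = \sqrt{\frac{1}{139}} = \frac{\sqrt{139}}{139}$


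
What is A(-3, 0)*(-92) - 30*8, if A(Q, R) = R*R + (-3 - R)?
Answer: 36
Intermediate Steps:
A(Q, R) = -3 + R**2 - R (A(Q, R) = R**2 + (-3 - R) = -3 + R**2 - R)
A(-3, 0)*(-92) - 30*8 = (-3 + 0**2 - 1*0)*(-92) - 30*8 = (-3 + 0 + 0)*(-92) - 1*240 = -3*(-92) - 240 = 276 - 240 = 36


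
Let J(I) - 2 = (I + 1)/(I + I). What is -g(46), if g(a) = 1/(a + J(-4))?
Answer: -8/387 ≈ -0.020672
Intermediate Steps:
J(I) = 2 + (1 + I)/(2*I) (J(I) = 2 + (I + 1)/(I + I) = 2 + (1 + I)/((2*I)) = 2 + (1 + I)*(1/(2*I)) = 2 + (1 + I)/(2*I))
g(a) = 1/(19/8 + a) (g(a) = 1/(a + (½)*(1 + 5*(-4))/(-4)) = 1/(a + (½)*(-¼)*(1 - 20)) = 1/(a + (½)*(-¼)*(-19)) = 1/(a + 19/8) = 1/(19/8 + a))
-g(46) = -8/(19 + 8*46) = -8/(19 + 368) = -8/387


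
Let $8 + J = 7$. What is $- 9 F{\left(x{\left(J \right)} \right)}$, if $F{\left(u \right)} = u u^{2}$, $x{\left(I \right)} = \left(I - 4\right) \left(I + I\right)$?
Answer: $-9000$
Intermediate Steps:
$J = -1$ ($J = -8 + 7 = -1$)
$x{\left(I \right)} = 2 I \left(-4 + I\right)$ ($x{\left(I \right)} = \left(-4 + I\right) 2 I = 2 I \left(-4 + I\right)$)
$F{\left(u \right)} = u^{3}$
$- 9 F{\left(x{\left(J \right)} \right)} = - 9 \left(2 \left(-1\right) \left(-4 - 1\right)\right)^{3} = - 9 \left(2 \left(-1\right) \left(-5\right)\right)^{3} = - 9 \cdot 10^{3} = \left(-9\right) 1000 = -9000$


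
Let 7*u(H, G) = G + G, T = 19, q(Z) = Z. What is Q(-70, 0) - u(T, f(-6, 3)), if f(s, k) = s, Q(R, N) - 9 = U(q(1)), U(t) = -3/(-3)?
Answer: 82/7 ≈ 11.714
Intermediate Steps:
U(t) = 1 (U(t) = -3*(-⅓) = 1)
Q(R, N) = 10 (Q(R, N) = 9 + 1 = 10)
u(H, G) = 2*G/7 (u(H, G) = (G + G)/7 = (2*G)/7 = 2*G/7)
Q(-70, 0) - u(T, f(-6, 3)) = 10 - 2*(-6)/7 = 10 - 1*(-12/7) = 10 + 12/7 = 82/7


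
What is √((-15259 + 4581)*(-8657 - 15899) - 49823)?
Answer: √262159145 ≈ 16191.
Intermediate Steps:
√((-15259 + 4581)*(-8657 - 15899) - 49823) = √(-10678*(-24556) - 49823) = √(262208968 - 49823) = √262159145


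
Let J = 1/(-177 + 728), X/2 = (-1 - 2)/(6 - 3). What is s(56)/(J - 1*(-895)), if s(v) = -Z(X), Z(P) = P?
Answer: 551/246573 ≈ 0.0022346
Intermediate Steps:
X = -2 (X = 2*((-1 - 2)/(6 - 3)) = 2*(-3/3) = 2*(-3*⅓) = 2*(-1) = -2)
J = 1/551 ≈ 0.0018149
s(v) = 2 (s(v) = -1*(-2) = 2)
s(56)/(J - 1*(-895)) = 2/(1/551 - 1*(-895)) = 2/(1/551 + 895) = 2/(493146/551) = 2*(551/493146) = 551/246573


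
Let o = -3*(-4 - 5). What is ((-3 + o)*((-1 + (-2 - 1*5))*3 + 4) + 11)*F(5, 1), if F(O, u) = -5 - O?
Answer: 4690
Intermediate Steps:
o = 27 (o = -3*(-9) = 27)
((-3 + o)*((-1 + (-2 - 1*5))*3 + 4) + 11)*F(5, 1) = ((-3 + 27)*((-1 + (-2 - 1*5))*3 + 4) + 11)*(-5 - 1*5) = (24*((-1 + (-2 - 5))*3 + 4) + 11)*(-5 - 5) = (24*((-1 - 7)*3 + 4) + 11)*(-10) = (24*(-8*3 + 4) + 11)*(-10) = (24*(-24 + 4) + 11)*(-10) = (24*(-20) + 11)*(-10) = (-480 + 11)*(-10) = -469*(-10) = 4690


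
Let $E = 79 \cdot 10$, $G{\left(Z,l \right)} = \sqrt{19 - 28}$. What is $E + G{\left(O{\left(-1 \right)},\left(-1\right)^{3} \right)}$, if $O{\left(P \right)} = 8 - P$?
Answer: $790 + 3 i \approx 790.0 + 3.0 i$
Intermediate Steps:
$G{\left(Z,l \right)} = 3 i$ ($G{\left(Z,l \right)} = \sqrt{-9} = 3 i$)
$E = 790$
$E + G{\left(O{\left(-1 \right)},\left(-1\right)^{3} \right)} = 790 + 3 i$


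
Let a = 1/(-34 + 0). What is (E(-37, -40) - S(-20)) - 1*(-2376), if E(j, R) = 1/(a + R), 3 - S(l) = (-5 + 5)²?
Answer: 3229619/1361 ≈ 2373.0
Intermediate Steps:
a = -1/34 (a = 1/(-34) = -1/34 ≈ -0.029412)
S(l) = 3 (S(l) = 3 - (-5 + 5)² = 3 - 1*0² = 3 - 1*0 = 3 + 0 = 3)
E(j, R) = 1/(-1/34 + R)
(E(-37, -40) - S(-20)) - 1*(-2376) = (34/(-1 + 34*(-40)) - 1*3) - 1*(-2376) = (34/(-1 - 1360) - 3) + 2376 = (34/(-1361) - 3) + 2376 = (34*(-1/1361) - 3) + 2376 = (-34/1361 - 3) + 2376 = -4117/1361 + 2376 = 3229619/1361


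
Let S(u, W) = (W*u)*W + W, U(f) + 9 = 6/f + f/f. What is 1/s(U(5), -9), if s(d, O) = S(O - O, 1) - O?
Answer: 1/10 ≈ 0.10000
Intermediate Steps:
U(f) = -8 + 6/f (U(f) = -9 + (6/f + f/f) = -9 + (6/f + 1) = -9 + (1 + 6/f) = -8 + 6/f)
S(u, W) = W + u*W**2 (S(u, W) = u*W**2 + W = W + u*W**2)
s(d, O) = 1 - O (s(d, O) = 1*(1 + 1*(O - O)) - O = 1*(1 + 1*0) - O = 1*(1 + 0) - O = 1*1 - O = 1 - O)
1/s(U(5), -9) = 1/(1 - 1*(-9)) = 1/(1 + 9) = 1/10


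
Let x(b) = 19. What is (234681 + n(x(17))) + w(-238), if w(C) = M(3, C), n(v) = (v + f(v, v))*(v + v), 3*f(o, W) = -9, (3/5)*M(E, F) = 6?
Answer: 235299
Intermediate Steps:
M(E, F) = 10 (M(E, F) = (5/3)*6 = 10)
f(o, W) = -3 (f(o, W) = (⅓)*(-9) = -3)
n(v) = 2*v*(-3 + v) (n(v) = (v - 3)*(v + v) = (-3 + v)*(2*v) = 2*v*(-3 + v))
w(C) = 10
(234681 + n(x(17))) + w(-238) = (234681 + 2*19*(-3 + 19)) + 10 = (234681 + 2*19*16) + 10 = (234681 + 608) + 10 = 235289 + 10 = 235299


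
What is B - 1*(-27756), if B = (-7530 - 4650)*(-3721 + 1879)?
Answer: 22463316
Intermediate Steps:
B = 22435560 (B = -12180*(-1842) = 22435560)
B - 1*(-27756) = 22435560 - 1*(-27756) = 22435560 + 27756 = 22463316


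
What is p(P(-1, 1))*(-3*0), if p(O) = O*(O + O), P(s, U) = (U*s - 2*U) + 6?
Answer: 0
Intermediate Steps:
P(s, U) = 6 - 2*U + U*s (P(s, U) = (-2*U + U*s) + 6 = 6 - 2*U + U*s)
p(O) = 2*O² (p(O) = O*(2*O) = 2*O²)
p(P(-1, 1))*(-3*0) = (2*(6 - 2*1 + 1*(-1))²)*(-3*0) = (2*(6 - 2 - 1)²)*0 = (2*3²)*0 = (2*9)*0 = 18*0 = 0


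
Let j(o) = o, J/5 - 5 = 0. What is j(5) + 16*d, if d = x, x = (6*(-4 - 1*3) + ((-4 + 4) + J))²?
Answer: 4629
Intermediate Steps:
J = 25 (J = 25 + 5*0 = 25 + 0 = 25)
x = 289 (x = (6*(-4 - 1*3) + ((-4 + 4) + 25))² = (6*(-4 - 3) + (0 + 25))² = (6*(-7) + 25)² = (-42 + 25)² = (-17)² = 289)
d = 289
j(5) + 16*d = 5 + 16*289 = 5 + 4624 = 4629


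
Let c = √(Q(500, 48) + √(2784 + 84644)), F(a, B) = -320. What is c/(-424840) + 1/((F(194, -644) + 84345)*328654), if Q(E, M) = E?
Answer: 1/27615152350 - √(500 + 2*√21857)/424840 ≈ -6.6396e-5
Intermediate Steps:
c = √(500 + 2*√21857) (c = √(500 + √(2784 + 84644)) = √(500 + √87428) = √(500 + 2*√21857) ≈ 28.208)
c/(-424840) + 1/((F(194, -644) + 84345)*328654) = √(500 + 2*√21857)/(-424840) + 1/((-320 + 84345)*328654) = √(500 + 2*√21857)*(-1/424840) + (1/328654)/84025 = -√(500 + 2*√21857)/424840 + (1/84025)*(1/328654) = -√(500 + 2*√21857)/424840 + 1/27615152350 = 1/27615152350 - √(500 + 2*√21857)/424840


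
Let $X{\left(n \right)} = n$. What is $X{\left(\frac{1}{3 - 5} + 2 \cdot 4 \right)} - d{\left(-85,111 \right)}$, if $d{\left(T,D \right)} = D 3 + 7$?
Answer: $- \frac{665}{2} \approx -332.5$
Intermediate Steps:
$d{\left(T,D \right)} = 7 + 3 D$ ($d{\left(T,D \right)} = 3 D + 7 = 7 + 3 D$)
$X{\left(\frac{1}{3 - 5} + 2 \cdot 4 \right)} - d{\left(-85,111 \right)} = \left(\frac{1}{3 - 5} + 2 \cdot 4\right) - \left(7 + 3 \cdot 111\right) = \left(\frac{1}{-2} + 8\right) - \left(7 + 333\right) = \left(- \frac{1}{2} + 8\right) - 340 = \frac{15}{2} - 340 = - \frac{665}{2}$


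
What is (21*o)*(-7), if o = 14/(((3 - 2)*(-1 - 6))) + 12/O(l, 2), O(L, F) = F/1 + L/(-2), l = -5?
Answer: -98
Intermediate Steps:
O(L, F) = F - L/2 (O(L, F) = F*1 + L*(-½) = F - L/2)
o = ⅔ (o = 14/(((3 - 2)*(-1 - 6))) + 12/(2 - ½*(-5)) = 14/((1*(-7))) + 12/(2 + 5/2) = 14/(-7) + 12/(9/2) = 14*(-⅐) + 12*(2/9) = -2 + 8/3 = ⅔ ≈ 0.66667)
(21*o)*(-7) = (21*(⅔))*(-7) = 14*(-7) = -98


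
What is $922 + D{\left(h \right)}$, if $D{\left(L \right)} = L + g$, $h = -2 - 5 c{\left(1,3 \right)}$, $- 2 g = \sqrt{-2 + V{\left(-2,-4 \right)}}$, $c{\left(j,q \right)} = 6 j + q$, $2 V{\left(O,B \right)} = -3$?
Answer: $875 - \frac{i \sqrt{14}}{4} \approx 875.0 - 0.93541 i$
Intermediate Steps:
$V{\left(O,B \right)} = - \frac{3}{2}$ ($V{\left(O,B \right)} = \frac{1}{2} \left(-3\right) = - \frac{3}{2}$)
$c{\left(j,q \right)} = q + 6 j$
$g = - \frac{i \sqrt{14}}{4}$ ($g = - \frac{\sqrt{-2 - \frac{3}{2}}}{2} = - \frac{\sqrt{- \frac{7}{2}}}{2} = - \frac{\frac{1}{2} i \sqrt{14}}{2} = - \frac{i \sqrt{14}}{4} \approx - 0.93541 i$)
$h = -47$ ($h = -2 - 5 \left(3 + 6 \cdot 1\right) = -2 - 5 \left(3 + 6\right) = -2 - 45 = -47$)
$D{\left(L \right)} = L - \frac{i \sqrt{14}}{4}$
$922 + D{\left(h \right)} = 922 - \left(47 + \frac{i \sqrt{14}}{4}\right) = 875 - \frac{i \sqrt{14}}{4}$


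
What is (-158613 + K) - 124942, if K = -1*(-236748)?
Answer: -46807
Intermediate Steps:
K = 236748
(-158613 + K) - 124942 = (-158613 + 236748) - 124942 = 78135 - 124942 = -46807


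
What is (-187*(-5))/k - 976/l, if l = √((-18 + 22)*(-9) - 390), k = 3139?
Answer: 935/3139 + 488*I*√426/213 ≈ 0.29787 + 47.287*I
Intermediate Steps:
l = I*√426 (l = √(4*(-9) - 390) = √(-36 - 390) = √(-426) = I*√426 ≈ 20.64*I)
(-187*(-5))/k - 976/l = -187*(-5)/3139 - 976*(-I*√426/426) = 935*(1/3139) - (-488)*I*√426/213 = 935/3139 + 488*I*√426/213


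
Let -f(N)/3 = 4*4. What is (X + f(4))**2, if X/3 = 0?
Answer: 2304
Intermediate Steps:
X = 0 (X = 3*0 = 0)
f(N) = -48 (f(N) = -12*4 = -3*16 = -48)
(X + f(4))**2 = (0 - 48)**2 = (-48)**2 = 2304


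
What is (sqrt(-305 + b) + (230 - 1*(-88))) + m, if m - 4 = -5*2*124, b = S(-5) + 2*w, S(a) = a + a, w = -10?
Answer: -918 + I*sqrt(335) ≈ -918.0 + 18.303*I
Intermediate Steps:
S(a) = 2*a
b = -30 (b = 2*(-5) + 2*(-10) = -10 - 20 = -30)
m = -1236 (m = 4 - 5*2*124 = 4 - 10*124 = 4 - 1240 = -1236)
(sqrt(-305 + b) + (230 - 1*(-88))) + m = (sqrt(-305 - 30) + (230 - 1*(-88))) - 1236 = (sqrt(-335) + (230 + 88)) - 1236 = (I*sqrt(335) + 318) - 1236 = (318 + I*sqrt(335)) - 1236 = -918 + I*sqrt(335)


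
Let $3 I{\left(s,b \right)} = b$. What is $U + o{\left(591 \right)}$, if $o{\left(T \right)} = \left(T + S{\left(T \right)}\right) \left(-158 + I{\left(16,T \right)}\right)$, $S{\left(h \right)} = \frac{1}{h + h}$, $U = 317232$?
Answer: $\frac{134070727}{394} \approx 3.4028 \cdot 10^{5}$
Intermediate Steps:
$I{\left(s,b \right)} = \frac{b}{3}$
$S{\left(h \right)} = \frac{1}{2 h}$
$o{\left(T \right)} = \left(-158 + \frac{T}{3}\right) \left(T + \frac{1}{2 T}\right)$ ($o{\left(T \right)} = \left(T + \frac{1}{2 T}\right) \left(-158 + \frac{T}{3}\right) = \left(-158 + \frac{T}{3}\right) \left(T + \frac{1}{2 T}\right)$)
$U + o{\left(591 \right)} = 317232 + \left(\frac{1}{6} - 93378 - \frac{79}{591} + \frac{591^{2}}{3}\right) = 317232 + \left(\frac{1}{6} - 93378 - \frac{79}{591} + \frac{1}{3} \cdot 349281\right) = 317232 + \left(\frac{1}{6} - 93378 - \frac{79}{591} + 116427\right) = 317232 + \frac{9081319}{394} = \frac{134070727}{394}$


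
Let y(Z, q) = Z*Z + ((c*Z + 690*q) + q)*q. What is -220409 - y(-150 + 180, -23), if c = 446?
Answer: -279108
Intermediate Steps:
y(Z, q) = Z² + q*(446*Z + 691*q) (y(Z, q) = Z*Z + ((446*Z + 690*q) + q)*q = Z² + (446*Z + 691*q)*q = Z² + q*(446*Z + 691*q))
-220409 - y(-150 + 180, -23) = -220409 - ((-150 + 180)² + 691*(-23)² + 446*(-150 + 180)*(-23)) = -220409 - (30² + 691*529 + 446*30*(-23)) = -220409 - (900 + 365539 - 307740) = -220409 - 1*58699 = -220409 - 58699 = -279108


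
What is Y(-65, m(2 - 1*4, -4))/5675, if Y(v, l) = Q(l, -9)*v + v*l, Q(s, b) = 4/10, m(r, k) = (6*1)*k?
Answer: 1534/5675 ≈ 0.27031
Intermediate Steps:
m(r, k) = 6*k
Q(s, b) = 2/5 (Q(s, b) = 4*(1/10) = 2/5)
Y(v, l) = 2*v/5 + l*v (Y(v, l) = 2*v/5 + v*l = 2*v/5 + l*v)
Y(-65, m(2 - 1*4, -4))/5675 = ((1/5)*(-65)*(2 + 5*(6*(-4))))/5675 = ((1/5)*(-65)*(2 + 5*(-24)))*(1/5675) = ((1/5)*(-65)*(2 - 120))*(1/5675) = ((1/5)*(-65)*(-118))*(1/5675) = 1534*(1/5675) = 1534/5675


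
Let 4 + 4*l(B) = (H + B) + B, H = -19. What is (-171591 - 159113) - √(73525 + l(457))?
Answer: -330704 - √294991/2 ≈ -3.3098e+5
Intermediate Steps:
l(B) = -23/4 + B/2 (l(B) = -1 + ((-19 + B) + B)/4 = -1 + (-19 + 2*B)/4 = -1 + (-19/4 + B/2) = -23/4 + B/2)
(-171591 - 159113) - √(73525 + l(457)) = (-171591 - 159113) - √(73525 + (-23/4 + (½)*457)) = -330704 - √(73525 + (-23/4 + 457/2)) = -330704 - √(73525 + 891/4) = -330704 - √(294991/4) = -330704 - √294991/2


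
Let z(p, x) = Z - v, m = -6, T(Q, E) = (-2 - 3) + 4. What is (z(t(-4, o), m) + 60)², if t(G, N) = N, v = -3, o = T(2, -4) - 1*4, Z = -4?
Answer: 3481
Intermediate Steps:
T(Q, E) = -1 (T(Q, E) = -5 + 4 = -1)
o = -5 (o = -1 - 1*4 = -1 - 4 = -5)
z(p, x) = -1 (z(p, x) = -4 - 1*(-3) = -4 + 3 = -1)
(z(t(-4, o), m) + 60)² = (-1 + 60)² = 59² = 3481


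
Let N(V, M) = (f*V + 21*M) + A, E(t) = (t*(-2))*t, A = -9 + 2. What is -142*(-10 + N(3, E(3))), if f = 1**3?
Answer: 55664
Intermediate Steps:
A = -7
E(t) = -2*t**2 (E(t) = (-2*t)*t = -2*t**2)
f = 1
N(V, M) = -7 + V + 21*M (N(V, M) = (1*V + 21*M) - 7 = (V + 21*M) - 7 = -7 + V + 21*M)
-142*(-10 + N(3, E(3))) = -142*(-10 + (-7 + 3 + 21*(-2*3**2))) = -142*(-10 + (-7 + 3 + 21*(-2*9))) = -142*(-10 + (-7 + 3 + 21*(-18))) = -142*(-10 + (-7 + 3 - 378)) = -142*(-10 - 382) = -142*(-392) = 55664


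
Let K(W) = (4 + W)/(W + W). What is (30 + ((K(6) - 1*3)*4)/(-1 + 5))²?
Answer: 27889/36 ≈ 774.69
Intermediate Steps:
K(W) = (4 + W)/(2*W) (K(W) = (4 + W)/((2*W)) = (4 + W)*(1/(2*W)) = (4 + W)/(2*W))
(30 + ((K(6) - 1*3)*4)/(-1 + 5))² = (30 + (((½)*(4 + 6)/6 - 1*3)*4)/(-1 + 5))² = (30 + (((½)*(⅙)*10 - 3)*4)/4)² = (30 + ((⅚ - 3)*4)*(¼))² = (30 - 13/6*4*(¼))² = (30 - 26/3*¼)² = (30 - 13/6)² = (167/6)² = 27889/36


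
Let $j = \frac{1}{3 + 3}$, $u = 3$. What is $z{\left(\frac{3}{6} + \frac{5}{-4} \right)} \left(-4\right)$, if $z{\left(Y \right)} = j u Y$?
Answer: $\frac{3}{2} \approx 1.5$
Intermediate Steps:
$j = \frac{1}{6} \approx 0.16667$
$z{\left(Y \right)} = \frac{Y}{2}$ ($z{\left(Y \right)} = \frac{1}{6} \cdot 3 Y = \frac{Y}{2}$)
$z{\left(\frac{3}{6} + \frac{5}{-4} \right)} \left(-4\right) = \frac{\frac{3}{6} + \frac{5}{-4}}{2} \left(-4\right) = \frac{3 \cdot \frac{1}{6} + 5 \left(- \frac{1}{4}\right)}{2} \left(-4\right) = \frac{\frac{1}{2} - \frac{5}{4}}{2} \left(-4\right) = \frac{1}{2} \left(- \frac{3}{4}\right) \left(-4\right) = \left(- \frac{3}{8}\right) \left(-4\right) = \frac{3}{2}$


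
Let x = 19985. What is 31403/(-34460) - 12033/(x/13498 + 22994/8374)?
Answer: -23442318468487183/8231243136460 ≈ -2848.0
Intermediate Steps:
31403/(-34460) - 12033/(x/13498 + 22994/8374) = 31403/(-34460) - 12033/(19985/13498 + 22994/8374) = 31403*(-1/34460) - 12033/(19985*(1/13498) + 22994*(1/8374)) = -31403/34460 - 12033/(19985/13498 + 11497/4187) = -31403/34460 - 12033/238863701/56516126 = -31403/34460 - 12033*56516126/238863701 = -31403/34460 - 680058544158/238863701 = -23442318468487183/8231243136460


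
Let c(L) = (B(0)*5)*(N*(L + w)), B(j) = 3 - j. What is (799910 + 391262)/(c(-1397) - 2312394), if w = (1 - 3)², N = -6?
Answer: -297793/546756 ≈ -0.54465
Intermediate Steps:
w = 4 (w = (-2)² = 4)
c(L) = -360 - 90*L (c(L) = ((3 - 1*0)*5)*(-6*(L + 4)) = ((3 + 0)*5)*(-6*(4 + L)) = (3*5)*(-24 - 6*L) = 15*(-24 - 6*L) = -360 - 90*L)
(799910 + 391262)/(c(-1397) - 2312394) = (799910 + 391262)/((-360 - 90*(-1397)) - 2312394) = 1191172/((-360 + 125730) - 2312394) = 1191172/(125370 - 2312394) = 1191172/(-2187024) = 1191172*(-1/2187024) = -297793/546756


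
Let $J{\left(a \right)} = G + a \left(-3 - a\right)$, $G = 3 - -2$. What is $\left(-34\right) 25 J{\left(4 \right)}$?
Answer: $19550$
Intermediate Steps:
$G = 5$ ($G = 3 + 2 = 5$)
$J{\left(a \right)} = 5 + a \left(-3 - a\right)$
$\left(-34\right) 25 J{\left(4 \right)} = \left(-34\right) 25 \left(5 - 4^{2} - 12\right) = - 850 \left(5 - 16 - 12\right) = \left(-850\right) \left(-23\right) = 19550$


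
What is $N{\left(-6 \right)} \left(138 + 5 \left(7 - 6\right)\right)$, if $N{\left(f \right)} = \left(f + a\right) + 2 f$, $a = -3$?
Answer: $-3003$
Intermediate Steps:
$N{\left(f \right)} = -3 + 3 f$ ($N{\left(f \right)} = \left(f - 3\right) + 2 f = \left(-3 + f\right) + 2 f = -3 + 3 f$)
$N{\left(-6 \right)} \left(138 + 5 \left(7 - 6\right)\right) = \left(-3 + 3 \left(-6\right)\right) \left(138 + 5 \left(7 - 6\right)\right) = \left(-3 - 18\right) \left(138 + 5 \cdot 1\right) = - 21 \left(138 + 5\right) = \left(-21\right) 143 = -3003$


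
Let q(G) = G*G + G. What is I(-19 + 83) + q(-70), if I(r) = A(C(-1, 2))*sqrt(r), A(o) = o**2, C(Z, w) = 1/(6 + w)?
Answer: 38641/8 ≈ 4830.1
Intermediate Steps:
q(G) = G + G**2 (q(G) = G**2 + G = G + G**2)
I(r) = sqrt(r)/64 (I(r) = (1/(6 + 2))**2*sqrt(r) = (1/8)**2*sqrt(r) = sqrt(r)/64)
I(-19 + 83) + q(-70) = sqrt(-19 + 83)/64 - 70*(1 - 70) = sqrt(64)/64 - 70*(-69) = (1/64)*8 + 4830 = 1/8 + 4830 = 38641/8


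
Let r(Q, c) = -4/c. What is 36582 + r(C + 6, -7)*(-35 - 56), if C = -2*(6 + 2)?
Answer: 36530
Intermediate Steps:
C = -16 (C = -2*8 = -16)
36582 + r(C + 6, -7)*(-35 - 56) = 36582 + (-4/(-7))*(-35 - 56) = 36582 - 4*(-⅐)*(-91) = 36582 + (4/7)*(-91) = 36582 - 52 = 36530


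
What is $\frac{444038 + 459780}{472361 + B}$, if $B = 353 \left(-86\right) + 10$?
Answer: $\frac{903818}{442013} \approx 2.0448$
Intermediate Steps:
$B = -30348$ ($B = -30358 + 10 = -30348$)
$\frac{444038 + 459780}{472361 + B} = \frac{444038 + 459780}{472361 - 30348} = \frac{903818}{442013}$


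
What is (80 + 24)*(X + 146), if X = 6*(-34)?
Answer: -6032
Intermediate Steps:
X = -204
(80 + 24)*(X + 146) = (80 + 24)*(-204 + 146) = 104*(-58) = -6032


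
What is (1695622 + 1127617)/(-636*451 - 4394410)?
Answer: -2823239/4681246 ≈ -0.60310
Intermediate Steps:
(1695622 + 1127617)/(-636*451 - 4394410) = 2823239/(-286836 - 4394410) = 2823239/(-4681246) = 2823239*(-1/4681246) = -2823239/4681246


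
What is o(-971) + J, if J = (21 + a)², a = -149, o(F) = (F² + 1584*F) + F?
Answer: -579810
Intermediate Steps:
o(F) = F² + 1585*F
J = 16384 (J = (21 - 149)² = (-128)² = 16384)
o(-971) + J = -971*(1585 - 971) + 16384 = -971*614 + 16384 = -596194 + 16384 = -579810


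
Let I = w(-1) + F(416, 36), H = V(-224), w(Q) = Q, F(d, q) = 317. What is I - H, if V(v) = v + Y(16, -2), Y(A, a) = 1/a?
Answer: 1081/2 ≈ 540.50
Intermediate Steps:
V(v) = -1/2 + v (V(v) = v + 1/(-2) = v - 1/2 = -1/2 + v)
H = -449/2 (H = -1/2 - 224 = -449/2 ≈ -224.50)
I = 316 (I = -1 + 317 = 316)
I - H = 316 - 1*(-449/2) = 316 + 449/2 = 1081/2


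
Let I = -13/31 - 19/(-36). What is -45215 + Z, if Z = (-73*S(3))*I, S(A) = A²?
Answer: -5615493/124 ≈ -45286.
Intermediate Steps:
I = 121/1116 (I = -13*1/31 - 19*(-1/36) = -13/31 + 19/36 = 121/1116 ≈ 0.10842)
Z = -8833/124 (Z = -73*3²*(121/1116) = -73*9*(121/1116) = -657*121/1116 = -8833/124 ≈ -71.234)
-45215 + Z = -45215 - 8833/124 = -5615493/124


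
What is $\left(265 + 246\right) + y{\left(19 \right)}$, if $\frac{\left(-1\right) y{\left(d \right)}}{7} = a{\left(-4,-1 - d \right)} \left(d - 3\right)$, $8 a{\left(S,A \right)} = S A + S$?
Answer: $-553$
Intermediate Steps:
$a{\left(S,A \right)} = \frac{S}{8} + \frac{A S}{8}$ ($a{\left(S,A \right)} = \frac{S A + S}{8} = \frac{A S + S}{8} = \frac{S + A S}{8} = \frac{S}{8} + \frac{A S}{8}$)
$y{\left(d \right)} = - \frac{7 d \left(-3 + d\right)}{2}$ ($y{\left(d \right)} = - 7 \cdot \frac{1}{8} \left(-4\right) \left(1 - \left(1 + d\right)\right) \left(d - 3\right) = - 7 \cdot \frac{1}{8} \left(-4\right) \left(- d\right) \left(-3 + d\right) = - 7 \frac{d}{2} \left(-3 + d\right) = - 7 \frac{d \left(-3 + d\right)}{2} = - \frac{7 d \left(-3 + d\right)}{2}$)
$\left(265 + 246\right) + y{\left(19 \right)} = \left(265 + 246\right) + \frac{7}{2} \cdot 19 \left(3 - 19\right) = 511 + \frac{7}{2} \cdot 19 \left(3 - 19\right) = 511 + \frac{7}{2} \cdot 19 \left(-16\right) = 511 - 1064 = -553$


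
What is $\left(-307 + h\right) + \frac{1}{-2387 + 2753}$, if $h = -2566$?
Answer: $- \frac{1051517}{366} \approx -2873.0$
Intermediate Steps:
$\left(-307 + h\right) + \frac{1}{-2387 + 2753} = \left(-307 - 2566\right) + \frac{1}{-2387 + 2753} = -2873 + \frac{1}{366} = - \frac{1051517}{366}$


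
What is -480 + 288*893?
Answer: 256704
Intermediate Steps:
-480 + 288*893 = -480 + 257184 = 256704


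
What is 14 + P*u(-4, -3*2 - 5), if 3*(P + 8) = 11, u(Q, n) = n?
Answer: 185/3 ≈ 61.667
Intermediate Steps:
P = -13/3 (P = -8 + (⅓)*11 = -8 + 11/3 = -13/3 ≈ -4.3333)
14 + P*u(-4, -3*2 - 5) = 14 - 13*(-3*2 - 5)/3 = 14 - 13*(-6 - 5)/3 = 14 - 13/3*(-11) = 14 + 143/3 = 185/3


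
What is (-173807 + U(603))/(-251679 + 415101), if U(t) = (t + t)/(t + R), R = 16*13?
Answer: -140956271/132535242 ≈ -1.0635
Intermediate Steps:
R = 208
U(t) = 2*t/(208 + t) (U(t) = (t + t)/(t + 208) = (2*t)/(208 + t) = 2*t/(208 + t))
(-173807 + U(603))/(-251679 + 415101) = (-173807 + 2*603/(208 + 603))/(-251679 + 415101) = (-173807 + 2*603/811)/163422 = (-173807 + 2*603*(1/811))*(1/163422) = (-173807 + 1206/811)*(1/163422) = -140956271/811*1/163422 = -140956271/132535242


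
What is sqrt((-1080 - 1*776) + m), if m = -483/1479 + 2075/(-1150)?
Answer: 3*I*sqrt(106180142206)/22678 ≈ 43.106*I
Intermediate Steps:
m = -48325/22678 (m = -483*1/1479 + 2075*(-1/1150) = -161/493 - 83/46 = -48325/22678 ≈ -2.1309)
sqrt((-1080 - 1*776) + m) = sqrt((-1080 - 1*776) - 48325/22678) = sqrt((-1080 - 776) - 48325/22678) = sqrt(-1856 - 48325/22678) = sqrt(-42138693/22678) = 3*I*sqrt(106180142206)/22678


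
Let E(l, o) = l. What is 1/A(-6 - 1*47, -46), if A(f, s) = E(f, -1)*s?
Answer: 1/2438 ≈ 0.00041017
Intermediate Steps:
A(f, s) = f*s
1/A(-6 - 1*47, -46) = 1/((-6 - 1*47)*(-46)) = 1/((-6 - 47)*(-46)) = 1/(-53*(-46)) = 1/2438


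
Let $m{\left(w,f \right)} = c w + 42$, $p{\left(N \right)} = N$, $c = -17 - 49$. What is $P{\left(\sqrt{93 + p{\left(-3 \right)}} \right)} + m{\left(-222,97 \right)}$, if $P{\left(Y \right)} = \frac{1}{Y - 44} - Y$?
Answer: $\frac{13562540}{923} - \frac{5541 \sqrt{10}}{1846} \approx 14684.0$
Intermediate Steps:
$c = -66$
$m{\left(w,f \right)} = 42 - 66 w$ ($m{\left(w,f \right)} = - 66 w + 42 = 42 - 66 w$)
$P{\left(Y \right)} = \frac{1}{-44 + Y} - Y$
$P{\left(\sqrt{93 + p{\left(-3 \right)}} \right)} + m{\left(-222,97 \right)} = \frac{1 - \left(\sqrt{93 - 3}\right)^{2} + 44 \sqrt{93 - 3}}{-44 + \sqrt{93 - 3}} + \left(42 - -14652\right) = \frac{1 - \left(\sqrt{90}\right)^{2} + 44 \sqrt{90}}{-44 + \sqrt{90}} + \left(42 + 14652\right) = \frac{1 - \left(3 \sqrt{10}\right)^{2} + 44 \cdot 3 \sqrt{10}}{-44 + 3 \sqrt{10}} + 14694 = \frac{1 - 90 + 132 \sqrt{10}}{-44 + 3 \sqrt{10}} + 14694 = \frac{-89 + 132 \sqrt{10}}{-44 + 3 \sqrt{10}} + 14694 = 14694 + \frac{-89 + 132 \sqrt{10}}{-44 + 3 \sqrt{10}}$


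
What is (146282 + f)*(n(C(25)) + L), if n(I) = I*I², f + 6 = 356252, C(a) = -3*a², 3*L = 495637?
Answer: -9937438428529664/3 ≈ -3.3125e+15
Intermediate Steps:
L = 495637/3 (L = (⅓)*495637 = 495637/3 ≈ 1.6521e+5)
f = 356246 (f = -6 + 356252 = 356246)
n(I) = I³
(146282 + f)*(n(C(25)) + L) = (146282 + 356246)*((-3*25²)³ + 495637/3) = 502528*((-3*625)³ + 495637/3) = 502528*((-1875)³ + 495637/3) = 502528*(-6591796875 + 495637/3) = 502528*(-19774894988/3) = -9937438428529664/3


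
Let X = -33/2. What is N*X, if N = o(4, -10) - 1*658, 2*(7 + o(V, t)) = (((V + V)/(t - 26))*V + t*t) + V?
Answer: 60731/6 ≈ 10122.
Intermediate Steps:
o(V, t) = -7 + V/2 + t²/2 + V²/(-26 + t) (o(V, t) = -7 + ((((V + V)/(t - 26))*V + t*t) + V)/2 = -7 + ((((2*V)/(-26 + t))*V + t²) + V)/2 = -7 + (((2*V/(-26 + t))*V + t²) + V)/2 = -7 + ((2*V²/(-26 + t) + t²) + V)/2 = -7 + ((t² + 2*V²/(-26 + t)) + V)/2 = -7 + (V + t² + 2*V²/(-26 + t))/2 = -7 + (V/2 + t²/2 + V²/(-26 + t)) = -7 + V/2 + t²/2 + V²/(-26 + t))
X = -33/2 (X = -33*½ = -33/2 ≈ -16.500)
N = -5521/9 (N = (364 + (-10)³ - 26*4 - 26*(-10)² - 14*(-10) + 2*4² + 4*(-10))/(2*(-26 - 10)) - 1*658 = (½)*(364 - 1000 - 104 - 26*100 + 140 + 2*16 - 40)/(-36) - 658 = (½)*(-1/36)*(364 - 1000 - 104 - 2600 + 140 + 32 - 40) - 658 = (½)*(-1/36)*(-3208) - 658 = 401/9 - 658 = -5521/9 ≈ -613.44)
N*X = -5521/9*(-33/2) = 60731/6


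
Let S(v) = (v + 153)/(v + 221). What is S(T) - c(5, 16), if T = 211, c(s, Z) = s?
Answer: -449/108 ≈ -4.1574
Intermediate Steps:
S(v) = (153 + v)/(221 + v)
S(T) - c(5, 16) = (153 + 211)/(221 + 211) - 1*5 = 364/432 - 5 = (1/432)*364 - 5 = 91/108 - 5 = -449/108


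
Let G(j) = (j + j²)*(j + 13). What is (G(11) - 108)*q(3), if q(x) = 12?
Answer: 36720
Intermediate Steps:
G(j) = (13 + j)*(j + j²) (G(j) = (j + j²)*(13 + j) = (13 + j)*(j + j²))
(G(11) - 108)*q(3) = (11*(13 + 11² + 14*11) - 108)*12 = (11*(13 + 121 + 154) - 108)*12 = (11*288 - 108)*12 = (3168 - 108)*12 = 3060*12 = 36720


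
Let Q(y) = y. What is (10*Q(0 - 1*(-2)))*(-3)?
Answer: -60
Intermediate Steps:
(10*Q(0 - 1*(-2)))*(-3) = (10*(0 - 1*(-2)))*(-3) = (10*(0 + 2))*(-3) = (10*2)*(-3) = 20*(-3) = -60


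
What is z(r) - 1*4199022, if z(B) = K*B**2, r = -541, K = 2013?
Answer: 584967831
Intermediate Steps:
z(B) = 2013*B**2
z(r) - 1*4199022 = 2013*(-541)**2 - 1*4199022 = 2013*292681 - 4199022 = 589166853 - 4199022 = 584967831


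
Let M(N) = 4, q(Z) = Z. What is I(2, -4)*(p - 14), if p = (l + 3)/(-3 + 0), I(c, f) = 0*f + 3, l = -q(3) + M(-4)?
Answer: -46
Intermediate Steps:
l = 1 (l = -1*3 + 4 = -3 + 4 = 1)
I(c, f) = 3 (I(c, f) = 0 + 3 = 3)
p = -4/3 (p = (1 + 3)/(-3 + 0) = 4/(-3) = 4*(-1/3) = -4/3 ≈ -1.3333)
I(2, -4)*(p - 14) = 3*(-4/3 - 14) = 3*(-46/3) = -46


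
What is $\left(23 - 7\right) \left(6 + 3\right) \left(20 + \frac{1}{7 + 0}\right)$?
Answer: $\frac{20304}{7} \approx 2900.6$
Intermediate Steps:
$\left(23 - 7\right) \left(6 + 3\right) \left(20 + \frac{1}{7 + 0}\right) = 16 \cdot 9 \left(20 + \frac{1}{7}\right) = 144 \left(20 + \frac{1}{7}\right) = 144 \cdot \frac{141}{7} = \frac{20304}{7}$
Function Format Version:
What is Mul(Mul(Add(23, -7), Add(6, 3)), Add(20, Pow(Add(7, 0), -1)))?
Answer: Rational(20304, 7) ≈ 2900.6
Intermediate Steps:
Mul(Mul(Add(23, -7), Add(6, 3)), Add(20, Pow(Add(7, 0), -1))) = Mul(Mul(16, 9), Add(20, Pow(7, -1))) = Mul(144, Add(20, Rational(1, 7))) = Mul(144, Rational(141, 7)) = Rational(20304, 7)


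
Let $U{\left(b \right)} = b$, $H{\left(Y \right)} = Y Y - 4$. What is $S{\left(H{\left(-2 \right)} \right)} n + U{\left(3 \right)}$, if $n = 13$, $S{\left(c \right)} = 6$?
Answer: $81$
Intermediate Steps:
$H{\left(Y \right)} = -4 + Y^{2}$ ($H{\left(Y \right)} = Y^{2} - 4 = -4 + Y^{2}$)
$S{\left(H{\left(-2 \right)} \right)} n + U{\left(3 \right)} = 6 \cdot 13 + 3 = 78 + 3 = 81$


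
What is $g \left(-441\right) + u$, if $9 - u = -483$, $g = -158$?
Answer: $70170$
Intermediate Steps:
$u = 492$ ($u = 9 - -483 = 9 + 483 = 492$)
$g \left(-441\right) + u = \left(-158\right) \left(-441\right) + 492 = 69678 + 492 = 70170$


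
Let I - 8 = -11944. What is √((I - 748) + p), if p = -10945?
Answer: I*√23629 ≈ 153.72*I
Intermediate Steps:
I = -11936 (I = 8 - 11944 = -11936)
√((I - 748) + p) = √((-11936 - 748) - 10945) = √(-12684 - 10945) = √(-23629) = I*√23629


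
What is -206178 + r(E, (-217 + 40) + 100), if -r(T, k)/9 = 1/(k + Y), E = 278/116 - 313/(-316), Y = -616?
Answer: -15875705/77 ≈ -2.0618e+5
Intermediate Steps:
E = 31039/9164 (E = 278*(1/116) - 313*(-1/316) = 139/58 + 313/316 = 31039/9164 ≈ 3.3871)
r(T, k) = -9/(-616 + k) (r(T, k) = -9/(k - 616) = -9/(-616 + k))
-206178 + r(E, (-217 + 40) + 100) = -206178 - 9/(-616 + ((-217 + 40) + 100)) = -206178 - 9/(-616 + (-177 + 100)) = -206178 - 9/(-616 - 77) = -206178 - 9/(-693) = -206178 - 9*(-1/693) = -206178 + 1/77 = -15875705/77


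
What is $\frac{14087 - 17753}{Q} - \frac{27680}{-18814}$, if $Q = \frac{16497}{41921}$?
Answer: $- \frac{788577134}{84663} \approx -9314.3$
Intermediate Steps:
$Q = \frac{16497}{41921}$ ($Q = 16497 \cdot \frac{1}{41921} = \frac{16497}{41921} \approx 0.39353$)
$\frac{14087 - 17753}{Q} - \frac{27680}{-18814} = \frac{14087 - 17753}{\frac{16497}{41921}} - \frac{27680}{-18814} = \left(14087 - 17753\right) \frac{41921}{16497} - - \frac{13840}{9407} = \left(-3666\right) \frac{41921}{16497} + \frac{13840}{9407} = - \frac{83842}{9} + \frac{13840}{9407} = - \frac{788577134}{84663}$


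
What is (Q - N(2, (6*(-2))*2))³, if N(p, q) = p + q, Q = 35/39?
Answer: 712121957/59319 ≈ 12005.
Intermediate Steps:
Q = 35/39 (Q = 35*(1/39) = 35/39 ≈ 0.89744)
(Q - N(2, (6*(-2))*2))³ = (35/39 - (2 + (6*(-2))*2))³ = (35/39 - (2 - 12*2))³ = (35/39 - (2 - 24))³ = (35/39 - 1*(-22))³ = (35/39 + 22)³ = (893/39)³ = 712121957/59319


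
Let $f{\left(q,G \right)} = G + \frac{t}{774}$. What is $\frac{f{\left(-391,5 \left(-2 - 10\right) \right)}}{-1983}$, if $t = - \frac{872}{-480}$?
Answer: $\frac{2786291}{92090520} \approx 0.030256$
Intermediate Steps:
$t = \frac{109}{60}$ ($t = \left(-872\right) \left(- \frac{1}{480}\right) = \frac{109}{60} \approx 1.8167$)
$f{\left(q,G \right)} = \frac{109}{46440} + G$ ($f{\left(q,G \right)} = G + \frac{109}{60 \cdot 774} = G + \frac{109}{60} \cdot \frac{1}{774} = G + \frac{109}{46440} = \frac{109}{46440} + G$)
$\frac{f{\left(-391,5 \left(-2 - 10\right) \right)}}{-1983} = \frac{\frac{109}{46440} + 5 \left(-2 - 10\right)}{-1983} = \left(\frac{109}{46440} + 5 \left(-12\right)\right) \left(- \frac{1}{1983}\right) = \left(\frac{109}{46440} - 60\right) \left(- \frac{1}{1983}\right) = \left(- \frac{2786291}{46440}\right) \left(- \frac{1}{1983}\right) = \frac{2786291}{92090520}$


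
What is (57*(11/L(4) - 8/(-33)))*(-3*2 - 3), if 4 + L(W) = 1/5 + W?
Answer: -311733/11 ≈ -28339.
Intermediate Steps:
L(W) = -19/5 + W (L(W) = -4 + (1/5 + W) = -4 + (⅕ + W) = -19/5 + W)
(57*(11/L(4) - 8/(-33)))*(-3*2 - 3) = (57*(11/(-19/5 + 4) - 8/(-33)))*(-3*2 - 3) = (57*(11/(⅕) - 8*(-1/33)))*(-6 - 3) = (57*(11*5 + 8/33))*(-9) = (57*(55 + 8/33))*(-9) = (57*(1823/33))*(-9) = (34637/11)*(-9) = -311733/11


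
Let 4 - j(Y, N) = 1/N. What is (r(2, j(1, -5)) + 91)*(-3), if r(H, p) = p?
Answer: -1428/5 ≈ -285.60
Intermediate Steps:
j(Y, N) = 4 - 1/N
(r(2, j(1, -5)) + 91)*(-3) = ((4 - 1/(-5)) + 91)*(-3) = ((4 - 1*(-1/5)) + 91)*(-3) = ((4 + 1/5) + 91)*(-3) = (21/5 + 91)*(-3) = (476/5)*(-3) = -1428/5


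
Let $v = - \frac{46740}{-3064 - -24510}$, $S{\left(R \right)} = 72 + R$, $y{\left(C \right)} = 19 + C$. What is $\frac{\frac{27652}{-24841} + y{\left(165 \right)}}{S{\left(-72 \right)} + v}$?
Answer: $- \frac{8119262586}{96755695} \approx -83.915$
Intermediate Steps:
$v = - \frac{23370}{10723}$ ($v = - \frac{46740}{-3064 + 24510} = - \frac{46740}{21446} = \left(-46740\right) \frac{1}{21446} = - \frac{23370}{10723} \approx -2.1794$)
$\frac{\frac{27652}{-24841} + y{\left(165 \right)}}{S{\left(-72 \right)} + v} = \frac{\frac{27652}{-24841} + \left(19 + 165\right)}{\left(72 - 72\right) - \frac{23370}{10723}} = \frac{27652 \left(- \frac{1}{24841}\right) + 184}{0 - \frac{23370}{10723}} = \frac{- \frac{27652}{24841} + 184}{- \frac{23370}{10723}} = \frac{4543092}{24841} \left(- \frac{10723}{23370}\right) = - \frac{8119262586}{96755695}$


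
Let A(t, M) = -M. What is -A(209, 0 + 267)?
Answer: 267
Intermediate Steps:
-A(209, 0 + 267) = -(-1)*(0 + 267) = -(-1)*267 = -1*(-267) = 267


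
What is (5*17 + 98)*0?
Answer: 0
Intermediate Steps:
(5*17 + 98)*0 = (85 + 98)*0 = 183*0 = 0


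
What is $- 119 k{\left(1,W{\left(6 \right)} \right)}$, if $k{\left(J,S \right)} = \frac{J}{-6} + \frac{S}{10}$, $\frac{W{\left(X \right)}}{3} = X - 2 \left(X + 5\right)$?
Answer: $\frac{17731}{30} \approx 591.03$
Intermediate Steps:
$W{\left(X \right)} = -30 - 3 X$ ($W{\left(X \right)} = 3 \left(X - 2 \left(X + 5\right)\right) = 3 \left(X - 2 \left(5 + X\right)\right) = 3 \left(X - \left(10 + 2 X\right)\right) = 3 \left(-10 - X\right) = -30 - 3 X$)
$k{\left(J,S \right)} = - \frac{J}{6} + \frac{S}{10}$ ($k{\left(J,S \right)} = J \left(- \frac{1}{6}\right) + S \frac{1}{10} = - \frac{J}{6} + \frac{S}{10}$)
$- 119 k{\left(1,W{\left(6 \right)} \right)} = - 119 \left(\left(- \frac{1}{6}\right) 1 + \frac{-30 - 18}{10}\right) = - 119 \left(- \frac{1}{6} + \frac{-30 - 18}{10}\right) = - 119 \left(- \frac{1}{6} + \frac{1}{10} \left(-48\right)\right) = - 119 \left(- \frac{1}{6} - \frac{24}{5}\right) = \left(-119\right) \left(- \frac{149}{30}\right) = \frac{17731}{30}$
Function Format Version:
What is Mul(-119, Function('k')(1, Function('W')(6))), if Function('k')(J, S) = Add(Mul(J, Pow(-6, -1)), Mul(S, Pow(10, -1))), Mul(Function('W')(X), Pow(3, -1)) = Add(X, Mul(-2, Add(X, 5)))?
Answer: Rational(17731, 30) ≈ 591.03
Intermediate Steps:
Function('W')(X) = Add(-30, Mul(-3, X)) (Function('W')(X) = Mul(3, Add(X, Mul(-2, Add(X, 5)))) = Mul(3, Add(X, Mul(-2, Add(5, X)))) = Mul(3, Add(X, Add(-10, Mul(-2, X)))) = Mul(3, Add(-10, Mul(-1, X))) = Add(-30, Mul(-3, X)))
Function('k')(J, S) = Add(Mul(Rational(-1, 6), J), Mul(Rational(1, 10), S)) (Function('k')(J, S) = Add(Mul(J, Rational(-1, 6)), Mul(S, Rational(1, 10))) = Add(Mul(Rational(-1, 6), J), Mul(Rational(1, 10), S)))
Mul(-119, Function('k')(1, Function('W')(6))) = Mul(-119, Add(Mul(Rational(-1, 6), 1), Mul(Rational(1, 10), Add(-30, Mul(-3, 6))))) = Mul(-119, Add(Rational(-1, 6), Mul(Rational(1, 10), Add(-30, -18)))) = Mul(-119, Add(Rational(-1, 6), Mul(Rational(1, 10), -48))) = Mul(-119, Add(Rational(-1, 6), Rational(-24, 5))) = Mul(-119, Rational(-149, 30)) = Rational(17731, 30)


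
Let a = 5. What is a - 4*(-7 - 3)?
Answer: 45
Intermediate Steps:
a - 4*(-7 - 3) = 5 - 4*(-7 - 3) = 5 - 4*(-10) = 5 + 40 = 45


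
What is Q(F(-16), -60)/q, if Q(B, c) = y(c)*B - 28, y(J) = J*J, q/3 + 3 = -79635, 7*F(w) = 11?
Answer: -19702/836199 ≈ -0.023561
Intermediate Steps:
F(w) = 11/7 (F(w) = (⅐)*11 = 11/7)
q = -238914 (q = -9 + 3*(-79635) = -9 - 238905 = -238914)
y(J) = J²
Q(B, c) = -28 + B*c² (Q(B, c) = c²*B - 28 = B*c² - 28 = -28 + B*c²)
Q(F(-16), -60)/q = (-28 + (11/7)*(-60)²)/(-238914) = (-28 + (11/7)*3600)*(-1/238914) = (-28 + 39600/7)*(-1/238914) = (39404/7)*(-1/238914) = -19702/836199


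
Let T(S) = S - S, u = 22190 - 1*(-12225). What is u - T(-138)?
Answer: 34415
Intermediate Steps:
u = 34415 (u = 22190 + 12225 = 34415)
T(S) = 0
u - T(-138) = 34415 - 1*0 = 34415 + 0 = 34415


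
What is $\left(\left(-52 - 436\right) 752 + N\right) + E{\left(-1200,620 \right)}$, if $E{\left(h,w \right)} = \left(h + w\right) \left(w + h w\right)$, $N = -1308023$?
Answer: $429485401$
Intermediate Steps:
$\left(\left(-52 - 436\right) 752 + N\right) + E{\left(-1200,620 \right)} = \left(\left(-52 - 436\right) 752 - 1308023\right) + 620 \left(-1200 + 620 + \left(-1200\right)^{2} - 744000\right) = \left(\left(-488\right) 752 - 1308023\right) + 620 \left(-1200 + 620 + 1440000 - 744000\right) = \left(-366976 - 1308023\right) + 620 \cdot 695420 = -1674999 + 431160400 = 429485401$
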